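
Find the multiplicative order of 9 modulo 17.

8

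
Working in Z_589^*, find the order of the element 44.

The order of 44 must divide φ(589) = φ(19·31) = (19−1)·(31−1) = 18·30 = 540 = 2^2 · 3^3 · 5.
Divisors of 540: 1, 2, 3, 4, 5, 6, 9, 10, 12, 15, 18, 20, 27, 30, 36, 45, 54, 60, 90, 108, 135, 180, 270, 540.
Compute 44^d (mod 589) for the divisors d until we hit 1:
44^1 ≡ 44
44^2 ≡ 169
44^3 ≡ 368
44^4 ≡ 289
44^5 ≡ 347
44^6 ≡ 543
44^9 ≡ 153
44^10 ≡ 253
44^12 ≡ 349
44^15 ≡ 30
44^18 ≡ 438
44^20 ≡ 397
44^27 ≡ 457
44^30 ≡ 311
44^36 ≡ 419
44^45 ≡ 495
44^54 ≡ 343
44^60 ≡ 125
44^90 ≡ 1
The smallest such exponent is 90, so the order of 44 is 90.

90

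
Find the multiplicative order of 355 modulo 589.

Since 355 ∈ (Z/589Z)^×, its order divides φ(589) = φ(19·31) = (19−1)·(31−1) = 18·30 = 540 = 2^2 · 3^3 · 5.
Divisors of 540: 1, 2, 3, 4, 5, 6, 9, 10, 12, 15, 18, 20, 27, 30, 36, 45, 54, 60, 90, 108, 135, 180, 270, 540.
Check 355^d mod 589 for each divisor in increasing order:
355^1 ≡ 355 (mod 589)
355^2 ≡ 568 (mod 589)
355^3 ≡ 202 (mod 589)
355^4 ≡ 441 (mod 589)
355^5 ≡ 470 (mod 589)
355^6 ≡ 163 (mod 589)
355^9 ≡ 531 (mod 589)
355^10 ≡ 25 (mod 589)
355^12 ≡ 64 (mod 589)
355^15 ≡ 559 (mod 589)
355^18 ≡ 419 (mod 589)
355^20 ≡ 36 (mod 589)
355^27 ≡ 436 (mod 589)
355^30 ≡ 311 (mod 589)
355^36 ≡ 39 (mod 589)
355^45 ≡ 94 (mod 589)
355^54 ≡ 438 (mod 589)
355^60 ≡ 125 (mod 589)
355^90 ≡ 1 (mod 589) ✓
Therefore the multiplicative order of 355 modulo 589 is 90.

90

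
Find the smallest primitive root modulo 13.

2

φ(13) = 13 − 1 = 12 = 2^2 · 3.
g is a primitive root iff g^(12/q) ≢ 1 (mod 13) for each prime q ∈ {2, 3}.
g = 2: 2^6 ≡ 12; 2^4 ≡ 3 — none is 1, so 2 is a primitive root.
So 2 is the smallest generator of (Z/13Z)^×.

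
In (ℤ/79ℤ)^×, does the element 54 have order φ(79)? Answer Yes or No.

Yes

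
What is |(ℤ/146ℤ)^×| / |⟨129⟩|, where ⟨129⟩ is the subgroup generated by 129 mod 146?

The order of 129 must divide φ(146) = φ(2)·φ(73) = 1·72 = 72 = 2^3 · 3^2.
Divisors of 72: 1, 2, 3, 4, 6, 8, 9, 12, 18, 24, 36, 72.
Compute 129^d (mod 146) for the divisors d until we hit 1:
129^1 ≡ 129
129^2 ≡ 143
129^3 ≡ 51
129^4 ≡ 9
129^6 ≡ 119
129^8 ≡ 81
129^9 ≡ 83
129^12 ≡ 145
129^18 ≡ 27
129^24 ≡ 1
So ord_146(129) = 24, hence |⟨129⟩| = 24.
Index = |(Z/146Z)^×| / |⟨129⟩| = 72 / 24 = 3.

3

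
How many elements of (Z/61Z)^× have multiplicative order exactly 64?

0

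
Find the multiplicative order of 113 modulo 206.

34

By Lagrange's theorem, ord_206(113) divides φ(206) = φ(2)·φ(103) = 1·102 = 102 = 2 · 3 · 17.
Divisors of 102: 1, 2, 3, 6, 17, 34, 51, 102.
Test each divisor d:
113^1 ≡ 113
113^2 ≡ 203
113^3 ≡ 73
113^6 ≡ 179
113^17 ≡ 205
113^34 ≡ 1
Therefore the multiplicative order of 113 modulo 206 is 34.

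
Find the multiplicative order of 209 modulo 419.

Since 209 ∈ (Z/419Z)^×, its order divides φ(419) = 419 − 1 = 418 = 2 · 11 · 19.
Divisors of 418: 1, 2, 11, 19, 22, 38, 209, 418.
Compute 209^d (mod 419) for the divisors d until we hit 1:
209^1 ≡ 209 (mod 419)
209^2 ≡ 105 (mod 419)
209^11 ≡ 107 (mod 419)
209^19 ≡ 169 (mod 419)
209^22 ≡ 136 (mod 419)
209^38 ≡ 69 (mod 419)
209^209 ≡ 1 (mod 419) ✓
Therefore the multiplicative order of 209 modulo 419 is 209.

209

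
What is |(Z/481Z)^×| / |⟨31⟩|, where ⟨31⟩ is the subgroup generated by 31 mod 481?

ord(31) | φ(481) = φ(13·37) = (13−1)·(37−1) = 12·36 = 432 = 2^4 · 3^3.
Divisors of 432: 1, 2, 3, 4, 6, 8, 9, 12, 16, 18, 24, 27, 36, 48, 54, 72, 108, 144, 216, 432.
Test each divisor d:
31^1 ≡ 31 (mod 481)
31^2 ≡ 480 (mod 481)
31^3 ≡ 450 (mod 481)
31^4 ≡ 1 (mod 481) ✓
The order of 31 is 4, so the subgroup it generates has 4 elements.
[(Z/481Z)^× : ⟨31⟩] = 432/4 = 108.

108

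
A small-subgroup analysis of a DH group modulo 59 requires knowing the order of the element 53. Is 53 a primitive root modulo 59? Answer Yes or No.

No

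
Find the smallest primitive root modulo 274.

φ(274) = φ(2)·φ(137) = 1·136 = 136 = 2^3 · 17.
Test candidates g = 2, 3, … against the prime factors q ∈ {2, 17} of φ(274): g is a generator iff g^(136/q) ≢ 1 for every such q.
g = 2: gcd(2, 274) = 2 > 1, not a unit — skip.
g = 3: 3^68 ≡ 273; 3^8 ≡ 259 — none is 1, so 3 is a primitive root.
The smallest primitive root modulo 274 is 3.

3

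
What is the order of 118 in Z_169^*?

The order of 118 must divide φ(169) = φ(13^2) = 13·(13−1) = 156 = 2^2 · 3 · 13.
Divisors of 156: 1, 2, 3, 4, 6, 12, 13, 26, 39, 52, 78, 156.
Evaluate successive powers at the divisors of 156:
118^1 ≡ 118 (mod 169)
118^2 ≡ 66 (mod 169)
118^3 ≡ 14 (mod 169)
118^4 ≡ 131 (mod 169)
118^6 ≡ 27 (mod 169)
118^12 ≡ 53 (mod 169)
118^13 ≡ 1 (mod 169) ✓
Hence ord(118) = 13.

13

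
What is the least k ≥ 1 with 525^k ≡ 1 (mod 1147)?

ord(525) | φ(1147) = φ(31·37) = (31−1)·(37−1) = 30·36 = 1080 = 2^3 · 3^3 · 5.
Divisors of 1080: 1, 2, 3, 4, 5, 6, 8, 9, 10, 12, 15, 18, 20, 24, 27, 30, 36, 40, 45, 54, 60, 72, 90, 108, 120, 135, 180, 216, 270, 360, 540, 1080.
Evaluate successive powers at the divisors of 1080:
525^1 ≡ 525
525^2 ≡ 345
525^3 ≡ 1046
525^4 ≡ 884
525^5 ≡ 712
525^6 ≡ 1025
525^8 ≡ 349
525^9 ≡ 852
525^10 ≡ 1117
525^12 ≡ 1120
525^15 ≡ 433
525^18 ≡ 1000
525^20 ≡ 900
525^24 ≡ 729
525^27 ≡ 926
525^30 ≡ 528
525^36 ≡ 963
525^40 ≡ 218
525^45 ≡ 371
525^54 ≡ 667
525^60 ≡ 63
525^72 ≡ 593
525^90 ≡ 1
Hence ord(525) = 90.

90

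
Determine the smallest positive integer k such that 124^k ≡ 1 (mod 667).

ord(124) | φ(667) = φ(23·29) = (23−1)·(29−1) = 22·28 = 616 = 2^3 · 7 · 11.
Divisors of 616: 1, 2, 4, 7, 8, 11, 14, 22, 28, 44, 56, 77, 88, 154, 308, 616.
Test each divisor d:
124^1 ≡ 124 (mod 667)
124^2 ≡ 35 (mod 667)
124^4 ≡ 558 (mod 667)
124^7 ≡ 510 (mod 667)
124^8 ≡ 542 (mod 667)
124^11 ≡ 438 (mod 667)
124^14 ≡ 637 (mod 667)
124^22 ≡ 415 (mod 667)
124^28 ≡ 233 (mod 667)
124^44 ≡ 139 (mod 667)
124^56 ≡ 262 (mod 667)
124^77 ≡ 70 (mod 667)
124^88 ≡ 645 (mod 667)
124^154 ≡ 231 (mod 667)
124^308 ≡ 1 (mod 667) ✓
Therefore the multiplicative order of 124 modulo 667 is 308.

308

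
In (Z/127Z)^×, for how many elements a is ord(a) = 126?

φ(127) = 127 − 1 = 126 = 2 · 3^2 · 7.
Since (Z/127Z)^× is cyclic of order 126, the number of elements of order d is φ(d) when d | 126 and 0 otherwise.
126 = 2 · 3^2 · 7 divides 126, and φ(126) = 36.

36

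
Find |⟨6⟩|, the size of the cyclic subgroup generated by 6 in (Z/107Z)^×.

By Lagrange's theorem, ord_107(6) divides φ(107) = 107 − 1 = 106 = 2 · 53.
Divisors of 106: 1, 2, 53, 106.
Test each divisor d:
6^1 ≡ 6
6^2 ≡ 36
6^53 ≡ 106
6^106 ≡ 1
Hence ord(6) = 106.

106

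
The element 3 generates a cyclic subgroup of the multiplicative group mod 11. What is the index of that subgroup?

2

ord(3) | φ(11) = 11 − 1 = 10 = 2 · 5.
Divisors of 10: 1, 2, 5, 10.
Check 3^d mod 11 for each divisor in increasing order:
3^1 ≡ 3 (mod 11)
3^2 ≡ 9 (mod 11)
3^5 ≡ 1 (mod 11) ✓
Thus |⟨3⟩| = ord(3) = 5.
The index is φ(11) / ord(3) = 10 / 5 = 2.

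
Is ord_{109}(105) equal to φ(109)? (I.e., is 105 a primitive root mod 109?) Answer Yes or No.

No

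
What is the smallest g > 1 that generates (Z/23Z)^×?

5

φ(23) = 23 − 1 = 22 = 2 · 11.
g is a primitive root iff g^(22/q) ≢ 1 (mod 23) for each prime q ∈ {2, 11}.
g = 2: 2^11 ≡ 1 — hits 1, so not a primitive root.
g = 3: 3^11 ≡ 1 — hits 1, so not a primitive root.
g = 4: 4^11 ≡ 1 — hits 1, so not a primitive root.
g = 5: 5^11 ≡ 22; 5^2 ≡ 2 — none is 1, so 5 is a primitive root.
The smallest primitive root modulo 23 is 5.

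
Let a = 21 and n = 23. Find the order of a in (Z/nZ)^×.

ord(21) | φ(23) = 23 − 1 = 22 = 2 · 11.
Divisors of 22: 1, 2, 11, 22.
Evaluate successive powers at the divisors of 22:
21^1 ≡ 21 (mod 23)
21^2 ≡ 4 (mod 23)
21^11 ≡ 22 (mod 23)
21^22 ≡ 1 (mod 23) ✓
So ord_23(21) = 22.

22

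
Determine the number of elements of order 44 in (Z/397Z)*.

φ(397) = 397 − 1 = 396 = 2^2 · 3^2 · 11.
Since (Z/397Z)^× is cyclic of order 396, the number of elements of order d is φ(d) when d | 396 and 0 otherwise.
44 = 2^2 · 11 divides 396, and φ(44) = 20.

20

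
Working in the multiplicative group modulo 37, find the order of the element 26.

3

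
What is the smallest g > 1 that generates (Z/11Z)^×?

2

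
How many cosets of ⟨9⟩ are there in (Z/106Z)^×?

2

By Lagrange's theorem, ord_106(9) divides φ(106) = φ(2)·φ(53) = 1·52 = 52 = 2^2 · 13.
Divisors of 52: 1, 2, 4, 13, 26, 52.
Evaluate successive powers at the divisors of 52:
9^1 ≡ 9 (mod 106)
9^2 ≡ 81 (mod 106)
9^4 ≡ 95 (mod 106)
9^13 ≡ 105 (mod 106)
9^26 ≡ 1 (mod 106) ✓
Thus |⟨9⟩| = ord(9) = 26.
[(Z/106Z)^× : ⟨9⟩] = 52/26 = 2.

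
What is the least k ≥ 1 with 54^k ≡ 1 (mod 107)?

106

ord(54) | φ(107) = 107 − 1 = 106 = 2 · 53.
Divisors of 106: 1, 2, 53, 106.
Evaluate successive powers at the divisors of 106:
54^1 ≡ 54
54^2 ≡ 27
54^53 ≡ 106
54^106 ≡ 1
Therefore the multiplicative order of 54 modulo 107 is 106.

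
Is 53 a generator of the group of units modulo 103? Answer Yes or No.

Yes

φ(103) = 103 − 1 = 102 = 2 · 3 · 17.
An element g generates (Z/103Z)^× iff g^(102/q) ≢ 1 (mod 103) for each prime q ∈ {2, 3, 17}.
53^51 ≡ 102 (mod 103)  [q = 2: ≢ 1 ✓]
53^34 ≡ 56 (mod 103)  [q = 3: ≢ 1 ✓]
53^6 ≡ 13 (mod 103)  [q = 17: ≢ 1 ✓]
All checks pass, so 53 has order 102 and is a primitive root modulo 103.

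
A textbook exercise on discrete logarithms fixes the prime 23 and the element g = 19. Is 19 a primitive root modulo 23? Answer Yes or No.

φ(23) = 23 − 1 = 22 = 2 · 11.
It suffices to check that the order of 19 is not a proper divisor of 22: compute 19^(22/q) for q ∈ {2, 11}.
19^11 ≡ 22 (mod 23)  [q = 2: ≢ 1 ✓]
19^2 ≡ 16 (mod 23)  [q = 11: ≢ 1 ✓]
Every test exponent gives a nontrivial residue, hence 19 generates the full group.

Yes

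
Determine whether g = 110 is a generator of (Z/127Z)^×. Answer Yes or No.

Yes

φ(127) = 127 − 1 = 126 = 2 · 3^2 · 7.
An element g generates (Z/127Z)^× iff g^(126/q) ≢ 1 (mod 127) for each prime q ∈ {2, 3, 7}.
110^63 ≡ 126 (mod 127)  [q = 2: ≢ 1 ✓]
110^42 ≡ 19 (mod 127)  [q = 3: ≢ 1 ✓]
110^18 ≡ 64 (mod 127)  [q = 7: ≢ 1 ✓]
None equal 1, so ord_127(110) = 126: 110 is a primitive root.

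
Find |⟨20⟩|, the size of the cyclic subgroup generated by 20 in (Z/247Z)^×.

12

The order of 20 must divide φ(247) = φ(13·19) = (13−1)·(19−1) = 12·18 = 216 = 2^3 · 3^3.
Divisors of 216: 1, 2, 3, 4, 6, 8, 9, 12, 18, 24, 27, 36, 54, 72, 108, 216.
Evaluate successive powers at the divisors of 216:
20^1 ≡ 20 (mod 247)
20^2 ≡ 153 (mod 247)
20^3 ≡ 96 (mod 247)
20^4 ≡ 191 (mod 247)
20^6 ≡ 77 (mod 247)
20^8 ≡ 172 (mod 247)
20^9 ≡ 229 (mod 247)
20^12 ≡ 1 (mod 247) ✓
Hence ord(20) = 12.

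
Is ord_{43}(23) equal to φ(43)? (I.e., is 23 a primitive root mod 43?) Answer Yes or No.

φ(43) = 43 − 1 = 42 = 2 · 3 · 7.
23 is a primitive root mod 43 iff 23^(φ(43)/q) ≢ 1 for every prime q | φ(43), i.e. q ∈ {2, 3, 7}.
23^21 ≡ 1 (mod 43)  [q = 2: ≡ 1 ✗]
23^14 ≡ 36 (mod 43)  [q = 3: ≢ 1 ✓]
23^6 ≡ 4 (mod 43)  [q = 7: ≢ 1 ✓]
Since 23^21 ≡ 1, the order of 23 divides 21 < 42, so 23 is not a primitive root.

No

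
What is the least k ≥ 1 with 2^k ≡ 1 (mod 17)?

Since 2 ∈ (Z/17Z)^×, its order divides φ(17) = 17 − 1 = 16 = 2^4.
Divisors of 16: 1, 2, 4, 8, 16.
Test each divisor d:
2^1 ≡ 2 (mod 17)
2^2 ≡ 4 (mod 17)
2^4 ≡ 16 (mod 17)
2^8 ≡ 1 (mod 17) ✓
Therefore the multiplicative order of 2 modulo 17 is 8.

8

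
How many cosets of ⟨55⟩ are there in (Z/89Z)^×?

Since 55 ∈ (Z/89Z)^×, its order divides φ(89) = 89 − 1 = 88 = 2^3 · 11.
Divisors of 88: 1, 2, 4, 8, 11, 22, 44, 88.
Check 55^d mod 89 for each divisor in increasing order:
55^1 ≡ 55
55^2 ≡ 88
55^4 ≡ 1
The order of 55 is 4, so the subgroup it generates has 4 elements.
Index = |(Z/89Z)^×| / |⟨55⟩| = 88 / 4 = 22.

22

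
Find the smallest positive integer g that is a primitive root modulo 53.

2

φ(53) = 53 − 1 = 52 = 2^2 · 13.
g is a primitive root iff g^(52/q) ≢ 1 (mod 53) for each prime q ∈ {2, 13}.
g = 2: 2^26 ≡ 52; 2^4 ≡ 16 — none is 1, so 2 is a primitive root.
The smallest primitive root modulo 53 is 2.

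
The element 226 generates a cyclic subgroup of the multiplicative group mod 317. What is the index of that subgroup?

Since 226 ∈ (Z/317Z)^×, its order divides φ(317) = 317 − 1 = 316 = 2^2 · 79.
Divisors of 316: 1, 2, 4, 79, 158, 316.
Compute 226^d (mod 317) for the divisors d until we hit 1:
226^1 ≡ 226
226^2 ≡ 39
226^4 ≡ 253
226^79 ≡ 203
226^158 ≡ 316
226^316 ≡ 1
So ord_317(226) = 316, hence |⟨226⟩| = 316.
The index is φ(317) / ord(226) = 316 / 316 = 1.

1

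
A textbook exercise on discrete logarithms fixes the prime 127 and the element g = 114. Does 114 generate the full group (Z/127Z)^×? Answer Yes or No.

φ(127) = 127 − 1 = 126 = 2 · 3^2 · 7.
It suffices to check that the order of 114 is not a proper divisor of 126: compute 114^(126/q) for q ∈ {2, 3, 7}.
114^63 ≡ 126 (mod 127)  [q = 2: ≢ 1 ✓]
114^42 ≡ 107 (mod 127)  [q = 3: ≢ 1 ✓]
114^18 ≡ 64 (mod 127)  [q = 7: ≢ 1 ✓]
All checks pass, so 114 has order 126 and is a primitive root modulo 127.

Yes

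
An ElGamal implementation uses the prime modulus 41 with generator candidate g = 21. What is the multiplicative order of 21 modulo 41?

20

The order of 21 must divide φ(41) = 41 − 1 = 40 = 2^3 · 5.
Divisors of 40: 1, 2, 4, 5, 8, 10, 20, 40.
Check 21^d mod 41 for each divisor in increasing order:
21^1 ≡ 21
21^2 ≡ 31
21^4 ≡ 18
21^5 ≡ 9
21^8 ≡ 37
21^10 ≡ 40
21^20 ≡ 1
Therefore the multiplicative order of 21 modulo 41 is 20.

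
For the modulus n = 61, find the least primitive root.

φ(61) = 61 − 1 = 60 = 2^2 · 3 · 5.
g is a primitive root iff g^(60/q) ≢ 1 (mod 61) for each prime q ∈ {2, 3, 5}.
g = 2: 2^30 ≡ 60; 2^20 ≡ 47; 2^12 ≡ 9 — none is 1, so 2 is a primitive root.
So 2 is the smallest generator of (Z/61Z)^×.

2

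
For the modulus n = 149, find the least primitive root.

2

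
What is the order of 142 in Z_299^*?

22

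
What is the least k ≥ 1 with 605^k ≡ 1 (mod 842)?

42

ord(605) | φ(842) = φ(2)·φ(421) = 1·420 = 420 = 2^2 · 3 · 5 · 7.
Divisors of 420: 1, 2, 3, 4, 5, 6, 7, 10, 12, 14, 15, 20, 21, 28, 30, 35, 42, 60, 70, 84, 105, 140, 210, 420.
Test each divisor d:
605^1 ≡ 605 (mod 842)
605^2 ≡ 597 (mod 842)
605^3 ≡ 809 (mod 842)
605^4 ≡ 243 (mod 842)
605^5 ≡ 507 (mod 842)
605^6 ≡ 247 (mod 842)
605^7 ≡ 401 (mod 842)
605^10 ≡ 239 (mod 842)
605^12 ≡ 385 (mod 842)
605^14 ≡ 821 (mod 842)
605^15 ≡ 767 (mod 842)
605^20 ≡ 707 (mod 842)
605^21 ≡ 841 (mod 842)
605^28 ≡ 441 (mod 842)
605^30 ≡ 573 (mod 842)
605^35 ≡ 21 (mod 842)
605^42 ≡ 1 (mod 842) ✓
Therefore the multiplicative order of 605 modulo 842 is 42.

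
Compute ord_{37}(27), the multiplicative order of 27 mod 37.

6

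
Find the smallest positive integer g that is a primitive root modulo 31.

3

φ(31) = 31 − 1 = 30 = 2 · 3 · 5.
Test candidates g = 2, 3, … against the prime factors q ∈ {2, 3, 5} of φ(31): g is a generator iff g^(30/q) ≢ 1 for every such q.
g = 2: 2^15 ≡ 1 — hits 1, so not a primitive root.
g = 3: 3^15 ≡ 30; 3^10 ≡ 25; 3^6 ≡ 16 — none is 1, so 3 is a primitive root.
Hence the least primitive root of 31 is 3.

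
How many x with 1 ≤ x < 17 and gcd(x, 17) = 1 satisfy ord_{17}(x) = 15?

φ(17) = 17 − 1 = 16 = 2^4.
(Z/17Z)^× is cyclic (|G| = 16); a cyclic group of order m has exactly φ(d) elements of each order d | m, and none otherwise.
Here 16 is not a multiple of 15, so there are no elements of order 15.

0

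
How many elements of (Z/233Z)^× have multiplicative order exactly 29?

28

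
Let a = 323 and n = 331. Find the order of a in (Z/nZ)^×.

5

By Lagrange's theorem, ord_331(323) divides φ(331) = 331 − 1 = 330 = 2 · 3 · 5 · 11.
Divisors of 330: 1, 2, 3, 5, 6, 10, 11, 15, 22, 30, 33, 55, 66, 110, 165, 330.
Evaluate successive powers at the divisors of 330:
323^1 ≡ 323 (mod 331)
323^2 ≡ 64 (mod 331)
323^3 ≡ 150 (mod 331)
323^5 ≡ 1 (mod 331) ✓
The smallest such exponent is 5, so the order of 323 is 5.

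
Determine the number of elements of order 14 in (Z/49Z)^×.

φ(49) = φ(7^2) = 7·(7−1) = 42 = 2 · 3 · 7.
Since (Z/49Z)^× is cyclic of order 42, the number of elements of order d is φ(d) when d | 42 and 0 otherwise.
14 = 2 · 7 divides 42, and φ(14) = 6.

6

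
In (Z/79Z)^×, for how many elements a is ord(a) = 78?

φ(79) = 79 − 1 = 78 = 2 · 3 · 13.
Since (Z/79Z)^× is cyclic of order 78, the number of elements of order d is φ(d) when d | 78 and 0 otherwise.
78 = 2 · 3 · 13 divides 78, and φ(78) = 24.

24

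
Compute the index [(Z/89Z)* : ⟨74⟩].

ord(74) | φ(89) = 89 − 1 = 88 = 2^3 · 11.
Divisors of 88: 1, 2, 4, 8, 11, 22, 44, 88.
Check 74^d mod 89 for each divisor in increasing order:
74^1 ≡ 74 (mod 89)
74^2 ≡ 47 (mod 89)
74^4 ≡ 73 (mod 89)
74^8 ≡ 78 (mod 89)
74^11 ≡ 12 (mod 89)
74^22 ≡ 55 (mod 89)
74^44 ≡ 88 (mod 89)
74^88 ≡ 1 (mod 89) ✓
So ord_89(74) = 88, hence |⟨74⟩| = 88.
The index is φ(89) / ord(74) = 88 / 88 = 1.

1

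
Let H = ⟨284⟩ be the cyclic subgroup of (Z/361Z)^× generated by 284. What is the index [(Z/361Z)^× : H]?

9

The order of 284 must divide φ(361) = φ(19^2) = 19·(19−1) = 342 = 2 · 3^2 · 19.
Divisors of 342: 1, 2, 3, 6, 9, 18, 19, 38, 57, 114, 171, 342.
Test each divisor d:
284^1 ≡ 284 (mod 361)
284^2 ≡ 153 (mod 361)
284^3 ≡ 132 (mod 361)
284^6 ≡ 96 (mod 361)
284^9 ≡ 37 (mod 361)
284^18 ≡ 286 (mod 361)
284^19 ≡ 360 (mod 361)
284^38 ≡ 1 (mod 361) ✓
So ord_361(284) = 38, hence |⟨284⟩| = 38.
[(Z/361Z)^× : ⟨284⟩] = 342/38 = 9.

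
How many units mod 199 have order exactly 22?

φ(199) = 199 − 1 = 198 = 2 · 3^2 · 11.
(Z/199Z)^× is cyclic (|G| = 198); a cyclic group of order m has exactly φ(d) elements of each order d | m, and none otherwise.
22 = 2 · 11 divides 198, and φ(22) = 10.

10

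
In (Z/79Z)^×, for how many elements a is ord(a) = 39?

φ(79) = 79 − 1 = 78 = 2 · 3 · 13.
Since (Z/79Z)^× is cyclic of order 78, the number of elements of order d is φ(d) when d | 78 and 0 otherwise.
39 = 3 · 13 divides 78, and φ(39) = 24.

24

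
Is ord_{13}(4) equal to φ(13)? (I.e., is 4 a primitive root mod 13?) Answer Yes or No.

No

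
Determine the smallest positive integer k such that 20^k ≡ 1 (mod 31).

15

Since 20 ∈ (Z/31Z)^×, its order divides φ(31) = 31 − 1 = 30 = 2 · 3 · 5.
Divisors of 30: 1, 2, 3, 5, 6, 10, 15, 30.
Compute 20^d (mod 31) for the divisors d until we hit 1:
20^1 ≡ 20 (mod 31)
20^2 ≡ 28 (mod 31)
20^3 ≡ 2 (mod 31)
20^5 ≡ 25 (mod 31)
20^6 ≡ 4 (mod 31)
20^10 ≡ 5 (mod 31)
20^15 ≡ 1 (mod 31) ✓
The smallest such exponent is 15, so the order of 20 is 15.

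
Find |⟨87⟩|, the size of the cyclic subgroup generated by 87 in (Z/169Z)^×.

39

Since 87 ∈ (Z/169Z)^×, its order divides φ(169) = φ(13^2) = 13·(13−1) = 156 = 2^2 · 3 · 13.
Divisors of 156: 1, 2, 3, 4, 6, 12, 13, 26, 39, 52, 78, 156.
Check 87^d mod 169 for each divisor in increasing order:
87^1 ≡ 87 (mod 169)
87^2 ≡ 133 (mod 169)
87^3 ≡ 79 (mod 169)
87^4 ≡ 113 (mod 169)
87^6 ≡ 157 (mod 169)
87^12 ≡ 144 (mod 169)
87^13 ≡ 22 (mod 169)
87^26 ≡ 146 (mod 169)
87^39 ≡ 1 (mod 169) ✓
So ord_169(87) = 39.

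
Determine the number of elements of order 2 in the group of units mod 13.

1

φ(13) = 13 − 1 = 12 = 2^2 · 3.
In a cyclic group of order 12, there are φ(d) elements of order d for each divisor d of 12, and zero for non-divisors.
2 | 12, and φ(2) = 2 − 1 = 1.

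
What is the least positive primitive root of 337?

10

φ(337) = 337 − 1 = 336 = 2^4 · 3 · 7.
g is a primitive root iff g^(336/q) ≢ 1 (mod 337) for each prime q ∈ {2, 3, 7}.
g = 2: 2^168 ≡ 1 — hits 1, so not a primitive root.
g = 3: 3^168 ≡ 1 — hits 1, so not a primitive root.
g = 4: 4^168 ≡ 1 — hits 1, so not a primitive root.
g = 5: 5^168 ≡ 336; 5^112 ≡ 1 — hits 1, so not a primitive root.
g = 6: 6^168 ≡ 1 — hits 1, so not a primitive root.
g = 7: 7^168 ≡ 1 — hits 1, so not a primitive root.
g = 8: 8^168 ≡ 1 — hits 1, so not a primitive root.
g = 9: 9^168 ≡ 1 — hits 1, so not a primitive root.
g = 10: 10^168 ≡ 336; 10^112 ≡ 128; 10^48 ≡ 175 — none is 1, so 10 is a primitive root.
Hence the least primitive root of 337 is 10.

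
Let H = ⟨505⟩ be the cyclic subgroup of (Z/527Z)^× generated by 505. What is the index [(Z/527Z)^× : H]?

Since 505 ∈ (Z/527Z)^×, its order divides φ(527) = φ(17·31) = (17−1)·(31−1) = 16·30 = 480 = 2^5 · 3 · 5.
Divisors of 480: 1, 2, 3, 4, 5, 6, 8, 10, 12, 15, 16, 20, 24, 30, 32, 40, 48, 60, 80, 96, 120, 160, 240, 480.
Test each divisor d:
505^1 ≡ 505 (mod 527)
505^2 ≡ 484 (mod 527)
505^3 ≡ 419 (mod 527)
505^4 ≡ 268 (mod 527)
505^5 ≡ 428 (mod 527)
505^6 ≡ 70 (mod 527)
505^8 ≡ 152 (mod 527)
505^10 ≡ 315 (mod 527)
505^12 ≡ 157 (mod 527)
505^15 ≡ 435 (mod 527)
505^16 ≡ 443 (mod 527)
505^20 ≡ 149 (mod 527)
505^24 ≡ 407 (mod 527)
505^30 ≡ 32 (mod 527)
505^32 ≡ 205 (mod 527)
505^40 ≡ 67 (mod 527)
505^48 ≡ 171 (mod 527)
505^60 ≡ 497 (mod 527)
505^80 ≡ 273 (mod 527)
505^96 ≡ 256 (mod 527)
505^120 ≡ 373 (mod 527)
505^160 ≡ 222 (mod 527)
505^240 ≡ 1 (mod 527) ✓
Thus |⟨505⟩| = ord(505) = 240.
[(Z/527Z)^× : ⟨505⟩] = 480/240 = 2.

2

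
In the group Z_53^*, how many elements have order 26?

12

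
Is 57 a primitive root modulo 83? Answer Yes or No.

Yes

φ(83) = 83 − 1 = 82 = 2 · 41.
Test 57^(82/q) mod 83 for each prime factor q of 82:
57^41 ≡ 82 (mod 83)  [q = 2: ≢ 1 ✓]
57^2 ≡ 12 (mod 83)  [q = 41: ≢ 1 ✓]
Every test exponent gives a nontrivial residue, hence 57 generates the full group.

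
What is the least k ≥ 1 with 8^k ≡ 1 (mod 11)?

10

By Lagrange's theorem, ord_11(8) divides φ(11) = 11 − 1 = 10 = 2 · 5.
Divisors of 10: 1, 2, 5, 10.
Compute 8^d (mod 11) for the divisors d until we hit 1:
8^1 ≡ 8
8^2 ≡ 9
8^5 ≡ 10
8^10 ≡ 1
Therefore the multiplicative order of 8 modulo 11 is 10.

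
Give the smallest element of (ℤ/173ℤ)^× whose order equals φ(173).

φ(173) = 173 − 1 = 172 = 2^2 · 43.
g is a primitive root iff g^(172/q) ≢ 1 (mod 173) for each prime q ∈ {2, 43}.
g = 2: 2^86 ≡ 172; 2^4 ≡ 16 — none is 1, so 2 is a primitive root.
The smallest primitive root modulo 173 is 2.

2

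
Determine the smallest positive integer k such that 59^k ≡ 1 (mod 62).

15

Since 59 ∈ (Z/62Z)^×, its order divides φ(62) = φ(2)·φ(31) = 1·30 = 30 = 2 · 3 · 5.
Divisors of 30: 1, 2, 3, 5, 6, 10, 15, 30.
Test each divisor d:
59^1 ≡ 59 (mod 62)
59^2 ≡ 9 (mod 62)
59^3 ≡ 35 (mod 62)
59^5 ≡ 5 (mod 62)
59^6 ≡ 47 (mod 62)
59^10 ≡ 25 (mod 62)
59^15 ≡ 1 (mod 62) ✓
Therefore the multiplicative order of 59 modulo 62 is 15.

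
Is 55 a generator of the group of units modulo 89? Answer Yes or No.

φ(89) = 89 − 1 = 88 = 2^3 · 11.
It suffices to check that the order of 55 is not a proper divisor of 88: compute 55^(88/q) for q ∈ {2, 11}.
55^44 ≡ 1 (mod 89)  [q = 2: ≡ 1 ✗]
55^8 ≡ 1 (mod 89)  [q = 11: ≡ 1 ✗]
55^44 ≡ 1 shows ord(55) | 44, strictly less than φ(89); not a primitive root.

No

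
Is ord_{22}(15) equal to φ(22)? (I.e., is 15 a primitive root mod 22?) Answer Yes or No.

φ(22) = φ(2)·φ(11) = 1·10 = 10 = 2 · 5.
Test 15^(10/q) mod 22 for each prime factor q of 10:
15^5 ≡ 1 (mod 22)  [q = 2: ≡ 1 ✗]
15^2 ≡ 5 (mod 22)  [q = 5: ≢ 1 ✓]
Since 15^5 ≡ 1, the order of 15 divides 5 < 10, so 15 is not a primitive root.

No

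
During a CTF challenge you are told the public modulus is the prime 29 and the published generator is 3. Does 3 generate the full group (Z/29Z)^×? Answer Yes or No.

Yes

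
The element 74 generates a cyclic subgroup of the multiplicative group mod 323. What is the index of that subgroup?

2

The order of 74 must divide φ(323) = φ(17·19) = (17−1)·(19−1) = 16·18 = 288 = 2^5 · 3^2.
Divisors of 288: 1, 2, 3, 4, 6, 8, 9, 12, 16, 18, 24, 32, 36, 48, 72, 96, 144, 288.
Compute 74^d (mod 323) for the divisors d until we hit 1:
74^1 ≡ 74 (mod 323)
74^2 ≡ 308 (mod 323)
74^3 ≡ 182 (mod 323)
74^4 ≡ 225 (mod 323)
74^6 ≡ 178 (mod 323)
74^8 ≡ 237 (mod 323)
74^9 ≡ 96 (mod 323)
74^12 ≡ 30 (mod 323)
74^16 ≡ 290 (mod 323)
74^18 ≡ 172 (mod 323)
74^24 ≡ 254 (mod 323)
74^32 ≡ 120 (mod 323)
74^36 ≡ 191 (mod 323)
74^48 ≡ 239 (mod 323)
74^72 ≡ 305 (mod 323)
74^96 ≡ 273 (mod 323)
74^144 ≡ 1 (mod 323) ✓
Thus |⟨74⟩| = ord(74) = 144.
Index = |(Z/323Z)^×| / |⟨74⟩| = 288 / 144 = 2.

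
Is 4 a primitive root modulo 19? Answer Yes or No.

No

φ(19) = 19 − 1 = 18 = 2 · 3^2.
Test 4^(18/q) mod 19 for each prime factor q of 18:
4^9 ≡ 1 (mod 19)  [q = 2: ≡ 1 ✗]
4^6 ≡ 11 (mod 19)  [q = 3: ≢ 1 ✓]
The check at q = 2 fails, so 4 generates a proper subgroup.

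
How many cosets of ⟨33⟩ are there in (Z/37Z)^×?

The order of 33 must divide φ(37) = 37 − 1 = 36 = 2^2 · 3^2.
Divisors of 36: 1, 2, 3, 4, 6, 9, 12, 18, 36.
Check 33^d mod 37 for each divisor in increasing order:
33^1 ≡ 33 (mod 37)
33^2 ≡ 16 (mod 37)
33^3 ≡ 10 (mod 37)
33^4 ≡ 34 (mod 37)
33^6 ≡ 26 (mod 37)
33^9 ≡ 1 (mod 37) ✓
So ord_37(33) = 9, hence |⟨33⟩| = 9.
Index = |(Z/37Z)^×| / |⟨33⟩| = 36 / 9 = 4.

4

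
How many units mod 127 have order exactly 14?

φ(127) = 127 − 1 = 126 = 2 · 3^2 · 7.
In a cyclic group of order 126, there are φ(d) elements of order d for each divisor d of 126, and zero for non-divisors.
14 = 2 · 7 divides 126, and φ(14) = 6.

6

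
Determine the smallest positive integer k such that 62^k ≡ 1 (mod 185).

36

ord(62) | φ(185) = φ(5·37) = (5−1)·(37−1) = 4·36 = 144 = 2^4 · 3^2.
Divisors of 144: 1, 2, 3, 4, 6, 8, 9, 12, 16, 18, 24, 36, 48, 72, 144.
Evaluate successive powers at the divisors of 144:
62^1 ≡ 62 (mod 185)
62^2 ≡ 144 (mod 185)
62^3 ≡ 48 (mod 185)
62^4 ≡ 16 (mod 185)
62^6 ≡ 84 (mod 185)
62^8 ≡ 71 (mod 185)
62^9 ≡ 147 (mod 185)
62^12 ≡ 26 (mod 185)
62^16 ≡ 46 (mod 185)
62^18 ≡ 149 (mod 185)
62^24 ≡ 121 (mod 185)
62^36 ≡ 1 (mod 185) ✓
So ord_185(62) = 36.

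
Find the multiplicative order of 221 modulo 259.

6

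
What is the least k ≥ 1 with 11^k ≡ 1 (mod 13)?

Since 11 ∈ (Z/13Z)^×, its order divides φ(13) = 13 − 1 = 12 = 2^2 · 3.
Divisors of 12: 1, 2, 3, 4, 6, 12.
Check 11^d mod 13 for each divisor in increasing order:
11^1 ≡ 11
11^2 ≡ 4
11^3 ≡ 5
11^4 ≡ 3
11^6 ≡ 12
11^12 ≡ 1
Hence ord(11) = 12.

12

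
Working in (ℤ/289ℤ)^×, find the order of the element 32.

136

The order of 32 must divide φ(289) = φ(17^2) = 17·(17−1) = 272 = 2^4 · 17.
Divisors of 272: 1, 2, 4, 8, 16, 17, 34, 68, 136, 272.
Test each divisor d:
32^1 ≡ 32 (mod 289)
32^2 ≡ 157 (mod 289)
32^4 ≡ 84 (mod 289)
32^8 ≡ 120 (mod 289)
32^16 ≡ 239 (mod 289)
32^17 ≡ 134 (mod 289)
32^34 ≡ 38 (mod 289)
32^68 ≡ 288 (mod 289)
32^136 ≡ 1 (mod 289) ✓
So ord_289(32) = 136.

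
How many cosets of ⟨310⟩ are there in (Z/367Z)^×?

ord(310) | φ(367) = 367 − 1 = 366 = 2 · 3 · 61.
Divisors of 366: 1, 2, 3, 6, 61, 122, 183, 366.
Test each divisor d:
310^1 ≡ 310
310^2 ≡ 313
310^3 ≡ 142
310^6 ≡ 346
310^61 ≡ 84
310^122 ≡ 83
310^183 ≡ 366
310^366 ≡ 1
Thus |⟨310⟩| = ord(310) = 366.
The index is φ(367) / ord(310) = 366 / 366 = 1.

1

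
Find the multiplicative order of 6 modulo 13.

ord(6) | φ(13) = 13 − 1 = 12 = 2^2 · 3.
Divisors of 12: 1, 2, 3, 4, 6, 12.
Check 6^d mod 13 for each divisor in increasing order:
6^1 ≡ 6 (mod 13)
6^2 ≡ 10 (mod 13)
6^3 ≡ 8 (mod 13)
6^4 ≡ 9 (mod 13)
6^6 ≡ 12 (mod 13)
6^12 ≡ 1 (mod 13) ✓
Hence ord(6) = 12.

12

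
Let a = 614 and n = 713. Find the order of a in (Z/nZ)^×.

ord(614) | φ(713) = φ(23·31) = (23−1)·(31−1) = 22·30 = 660 = 2^2 · 3 · 5 · 11.
Divisors of 660: 1, 2, 3, 4, 5, 6, 10, 11, 12, 15, 20, 22, 30, 33, 44, 55, 60, 66, 110, 132, 165, 220, 330, 660.
Check 614^d mod 713 for each divisor in increasing order:
614^1 ≡ 614
614^2 ≡ 532
614^3 ≡ 94
614^4 ≡ 676
614^5 ≡ 98
614^6 ≡ 280
614^10 ≡ 335
614^11 ≡ 346
614^12 ≡ 683
614^15 ≡ 32
614^20 ≡ 284
614^22 ≡ 645
614^30 ≡ 311
614^33 ≡ 1
Hence ord(614) = 33.

33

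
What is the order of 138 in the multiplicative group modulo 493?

56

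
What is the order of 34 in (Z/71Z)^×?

Since 34 ∈ (Z/71Z)^×, its order divides φ(71) = 71 − 1 = 70 = 2 · 5 · 7.
Divisors of 70: 1, 2, 5, 7, 10, 14, 35, 70.
Compute 34^d (mod 71) for the divisors d until we hit 1:
34^1 ≡ 34 (mod 71)
34^2 ≡ 20 (mod 71)
34^5 ≡ 39 (mod 71)
34^7 ≡ 70 (mod 71)
34^10 ≡ 30 (mod 71)
34^14 ≡ 1 (mod 71) ✓
The smallest such exponent is 14, so the order of 34 is 14.

14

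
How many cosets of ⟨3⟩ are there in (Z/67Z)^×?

3

By Lagrange's theorem, ord_67(3) divides φ(67) = 67 − 1 = 66 = 2 · 3 · 11.
Divisors of 66: 1, 2, 3, 6, 11, 22, 33, 66.
Compute 3^d (mod 67) for the divisors d until we hit 1:
3^1 ≡ 3 (mod 67)
3^2 ≡ 9 (mod 67)
3^3 ≡ 27 (mod 67)
3^6 ≡ 59 (mod 67)
3^11 ≡ 66 (mod 67)
3^22 ≡ 1 (mod 67) ✓
The order of 3 is 22, so the subgroup it generates has 22 elements.
[(Z/67Z)^× : ⟨3⟩] = 66/22 = 3.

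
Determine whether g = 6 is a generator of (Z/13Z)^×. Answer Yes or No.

Yes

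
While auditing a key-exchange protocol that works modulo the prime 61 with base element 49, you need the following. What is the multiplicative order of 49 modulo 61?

30

By Lagrange's theorem, ord_61(49) divides φ(61) = 61 − 1 = 60 = 2^2 · 3 · 5.
Divisors of 60: 1, 2, 3, 4, 5, 6, 10, 12, 15, 20, 30, 60.
Test each divisor d:
49^1 ≡ 49 (mod 61)
49^2 ≡ 22 (mod 61)
49^3 ≡ 41 (mod 61)
49^4 ≡ 57 (mod 61)
49^5 ≡ 48 (mod 61)
49^6 ≡ 34 (mod 61)
49^10 ≡ 47 (mod 61)
49^12 ≡ 58 (mod 61)
49^15 ≡ 60 (mod 61)
49^20 ≡ 13 (mod 61)
49^30 ≡ 1 (mod 61) ✓
The smallest such exponent is 30, so the order of 49 is 30.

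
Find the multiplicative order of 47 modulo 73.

ord(47) | φ(73) = 73 − 1 = 72 = 2^3 · 3^2.
Divisors of 72: 1, 2, 3, 4, 6, 8, 9, 12, 18, 24, 36, 72.
Compute 47^d (mod 73) for the divisors d until we hit 1:
47^1 ≡ 47 (mod 73)
47^2 ≡ 19 (mod 73)
47^3 ≡ 17 (mod 73)
47^4 ≡ 69 (mod 73)
47^6 ≡ 70 (mod 73)
47^8 ≡ 16 (mod 73)
47^9 ≡ 22 (mod 73)
47^12 ≡ 9 (mod 73)
47^18 ≡ 46 (mod 73)
47^24 ≡ 8 (mod 73)
47^36 ≡ 72 (mod 73)
47^72 ≡ 1 (mod 73) ✓
So ord_73(47) = 72.

72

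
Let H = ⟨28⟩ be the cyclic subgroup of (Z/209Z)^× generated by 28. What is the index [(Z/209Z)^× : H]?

By Lagrange's theorem, ord_209(28) divides φ(209) = φ(11·19) = (11−1)·(19−1) = 10·18 = 180 = 2^2 · 3^2 · 5.
Divisors of 180: 1, 2, 3, 4, 5, 6, 9, 10, 12, 15, 18, 20, 30, 36, 45, 60, 90, 180.
Compute 28^d (mod 209) for the divisors d until we hit 1:
28^1 ≡ 28
28^2 ≡ 157
28^3 ≡ 7
28^4 ≡ 196
28^5 ≡ 54
28^6 ≡ 49
28^9 ≡ 134
28^10 ≡ 199
28^12 ≡ 102
28^15 ≡ 87
28^18 ≡ 191
28^20 ≡ 100
28^30 ≡ 45
28^36 ≡ 115
28^45 ≡ 153
28^60 ≡ 144
28^90 ≡ 1
Thus |⟨28⟩| = ord(28) = 90.
[(Z/209Z)^× : ⟨28⟩] = 180/90 = 2.

2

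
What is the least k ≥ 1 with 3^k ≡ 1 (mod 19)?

18

By Lagrange's theorem, ord_19(3) divides φ(19) = 19 − 1 = 18 = 2 · 3^2.
Divisors of 18: 1, 2, 3, 6, 9, 18.
Check 3^d mod 19 for each divisor in increasing order:
3^1 ≡ 3 (mod 19)
3^2 ≡ 9 (mod 19)
3^3 ≡ 8 (mod 19)
3^6 ≡ 7 (mod 19)
3^9 ≡ 18 (mod 19)
3^18 ≡ 1 (mod 19) ✓
Therefore the multiplicative order of 3 modulo 19 is 18.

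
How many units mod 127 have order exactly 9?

6

φ(127) = 127 − 1 = 126 = 2 · 3^2 · 7.
In a cyclic group of order 126, there are φ(d) elements of order d for each divisor d of 126, and zero for non-divisors.
9 = 3^2 divides 126, and φ(9) = 6.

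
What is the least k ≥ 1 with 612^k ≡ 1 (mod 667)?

ord(612) | φ(667) = φ(23·29) = (23−1)·(29−1) = 22·28 = 616 = 2^3 · 7 · 11.
Divisors of 616: 1, 2, 4, 7, 8, 11, 14, 22, 28, 44, 56, 77, 88, 154, 308, 616.
Check 612^d mod 667 for each divisor in increasing order:
612^1 ≡ 612 (mod 667)
612^2 ≡ 357 (mod 667)
612^4 ≡ 52 (mod 667)
612^7 ≡ 157 (mod 667)
612^8 ≡ 36 (mod 667)
612^11 ≡ 160 (mod 667)
612^14 ≡ 637 (mod 667)
612^22 ≡ 254 (mod 667)
612^28 ≡ 233 (mod 667)
612^44 ≡ 484 (mod 667)
612^56 ≡ 262 (mod 667)
612^77 ≡ 597 (mod 667)
612^88 ≡ 139 (mod 667)
612^154 ≡ 231 (mod 667)
612^308 ≡ 1 (mod 667) ✓
So ord_667(612) = 308.

308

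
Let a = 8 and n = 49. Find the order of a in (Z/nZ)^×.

7

ord(8) | φ(49) = φ(7^2) = 7·(7−1) = 42 = 2 · 3 · 7.
Divisors of 42: 1, 2, 3, 6, 7, 14, 21, 42.
Compute 8^d (mod 49) for the divisors d until we hit 1:
8^1 ≡ 8 (mod 49)
8^2 ≡ 15 (mod 49)
8^3 ≡ 22 (mod 49)
8^6 ≡ 43 (mod 49)
8^7 ≡ 1 (mod 49) ✓
So ord_49(8) = 7.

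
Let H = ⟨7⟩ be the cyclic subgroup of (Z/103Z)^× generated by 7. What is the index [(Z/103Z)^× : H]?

Since 7 ∈ (Z/103Z)^×, its order divides φ(103) = 103 − 1 = 102 = 2 · 3 · 17.
Divisors of 102: 1, 2, 3, 6, 17, 34, 51, 102.
Test each divisor d:
7^1 ≡ 7 (mod 103)
7^2 ≡ 49 (mod 103)
7^3 ≡ 34 (mod 103)
7^6 ≡ 23 (mod 103)
7^17 ≡ 46 (mod 103)
7^34 ≡ 56 (mod 103)
7^51 ≡ 1 (mod 103) ✓
So ord_103(7) = 51, hence |⟨7⟩| = 51.
The index is φ(103) / ord(7) = 102 / 51 = 2.

2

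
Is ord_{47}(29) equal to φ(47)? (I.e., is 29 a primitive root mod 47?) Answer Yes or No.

φ(47) = 47 − 1 = 46 = 2 · 23.
An element g generates (Z/47Z)^× iff g^(46/q) ≢ 1 (mod 47) for each prime q ∈ {2, 23}.
29^23 ≡ 46 (mod 47)  [q = 2: ≢ 1 ✓]
29^2 ≡ 42 (mod 47)  [q = 23: ≢ 1 ✓]
Every test exponent gives a nontrivial residue, hence 29 generates the full group.

Yes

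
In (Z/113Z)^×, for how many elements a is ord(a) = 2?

1

φ(113) = 113 − 1 = 112 = 2^4 · 7.
In a cyclic group of order 112, there are φ(d) elements of order d for each divisor d of 112, and zero for non-divisors.
2 | 112, and φ(2) = 2 − 1 = 1.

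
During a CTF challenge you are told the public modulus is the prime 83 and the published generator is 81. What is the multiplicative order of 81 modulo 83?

By Lagrange's theorem, ord_83(81) divides φ(83) = 83 − 1 = 82 = 2 · 41.
Divisors of 82: 1, 2, 41, 82.
Test each divisor d:
81^1 ≡ 81 (mod 83)
81^2 ≡ 4 (mod 83)
81^41 ≡ 1 (mod 83) ✓
So ord_83(81) = 41.

41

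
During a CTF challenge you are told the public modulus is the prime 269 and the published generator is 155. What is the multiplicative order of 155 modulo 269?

The order of 155 must divide φ(269) = 269 − 1 = 268 = 2^2 · 67.
Divisors of 268: 1, 2, 4, 67, 134, 268.
Evaluate successive powers at the divisors of 268:
155^1 ≡ 155 (mod 269)
155^2 ≡ 84 (mod 269)
155^4 ≡ 62 (mod 269)
155^67 ≡ 82 (mod 269)
155^134 ≡ 268 (mod 269)
155^268 ≡ 1 (mod 269) ✓
Hence ord(155) = 268.

268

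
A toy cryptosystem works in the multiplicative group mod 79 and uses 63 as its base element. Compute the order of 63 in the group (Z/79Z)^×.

ord(63) | φ(79) = 79 − 1 = 78 = 2 · 3 · 13.
Divisors of 78: 1, 2, 3, 6, 13, 26, 39, 78.
Check 63^d mod 79 for each divisor in increasing order:
63^1 ≡ 63 (mod 79)
63^2 ≡ 19 (mod 79)
63^3 ≡ 12 (mod 79)
63^6 ≡ 65 (mod 79)
63^13 ≡ 24 (mod 79)
63^26 ≡ 23 (mod 79)
63^39 ≡ 78 (mod 79)
63^78 ≡ 1 (mod 79) ✓
So ord_79(63) = 78.

78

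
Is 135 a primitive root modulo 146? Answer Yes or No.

φ(146) = φ(2)·φ(73) = 1·72 = 72 = 2^3 · 3^2.
It suffices to check that the order of 135 is not a proper divisor of 72: compute 135^(72/q) for q ∈ {2, 3}.
135^36 ≡ 145 (mod 146)  [q = 2: ≢ 1 ✓]
135^24 ≡ 81 (mod 146)  [q = 3: ≢ 1 ✓]
All checks pass, so 135 has order 72 and is a primitive root modulo 146.

Yes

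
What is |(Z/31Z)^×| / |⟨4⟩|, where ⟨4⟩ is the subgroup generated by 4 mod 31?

6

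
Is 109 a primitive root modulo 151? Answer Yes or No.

Yes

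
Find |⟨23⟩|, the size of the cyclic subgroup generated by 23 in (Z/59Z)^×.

58

Since 23 ∈ (Z/59Z)^×, its order divides φ(59) = 59 − 1 = 58 = 2 · 29.
Divisors of 58: 1, 2, 29, 58.
Check 23^d mod 59 for each divisor in increasing order:
23^1 ≡ 23 (mod 59)
23^2 ≡ 57 (mod 59)
23^29 ≡ 58 (mod 59)
23^58 ≡ 1 (mod 59) ✓
Hence ord(23) = 58.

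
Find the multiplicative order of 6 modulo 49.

ord(6) | φ(49) = φ(7^2) = 7·(7−1) = 42 = 2 · 3 · 7.
Divisors of 42: 1, 2, 3, 6, 7, 14, 21, 42.
Check 6^d mod 49 for each divisor in increasing order:
6^1 ≡ 6 (mod 49)
6^2 ≡ 36 (mod 49)
6^3 ≡ 20 (mod 49)
6^6 ≡ 8 (mod 49)
6^7 ≡ 48 (mod 49)
6^14 ≡ 1 (mod 49) ✓
The smallest such exponent is 14, so the order of 6 is 14.

14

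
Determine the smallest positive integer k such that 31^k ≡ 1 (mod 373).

Since 31 ∈ (Z/373Z)^×, its order divides φ(373) = 373 − 1 = 372 = 2^2 · 3 · 31.
Divisors of 372: 1, 2, 3, 4, 6, 12, 31, 62, 93, 124, 186, 372.
Compute 31^d (mod 373) for the divisors d until we hit 1:
31^1 ≡ 31 (mod 373)
31^2 ≡ 215 (mod 373)
31^3 ≡ 324 (mod 373)
31^4 ≡ 346 (mod 373)
31^6 ≡ 163 (mod 373)
31^12 ≡ 86 (mod 373)
31^31 ≡ 372 (mod 373)
31^62 ≡ 1 (mod 373) ✓
Therefore the multiplicative order of 31 modulo 373 is 62.

62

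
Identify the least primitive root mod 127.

φ(127) = 127 − 1 = 126 = 2 · 3^2 · 7.
g is a primitive root iff g^(126/q) ≢ 1 (mod 127) for each prime q ∈ {2, 3, 7}.
g = 2: 2^63 ≡ 1 — hits 1, so not a primitive root.
g = 3: 3^63 ≡ 126; 3^42 ≡ 107; 3^18 ≡ 4 — none is 1, so 3 is a primitive root.
Hence the least primitive root of 127 is 3.

3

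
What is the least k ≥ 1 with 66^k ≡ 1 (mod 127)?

By Lagrange's theorem, ord_127(66) divides φ(127) = 127 − 1 = 126 = 2 · 3^2 · 7.
Divisors of 126: 1, 2, 3, 6, 7, 9, 14, 18, 21, 42, 63, 126.
Evaluate successive powers at the divisors of 126:
66^1 ≡ 66 (mod 127)
66^2 ≡ 38 (mod 127)
66^3 ≡ 95 (mod 127)
66^6 ≡ 8 (mod 127)
66^7 ≡ 20 (mod 127)
66^9 ≡ 125 (mod 127)
66^14 ≡ 19 (mod 127)
66^18 ≡ 4 (mod 127)
66^21 ≡ 126 (mod 127)
66^42 ≡ 1 (mod 127) ✓
So ord_127(66) = 42.

42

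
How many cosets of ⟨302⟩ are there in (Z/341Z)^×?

By Lagrange's theorem, ord_341(302) divides φ(341) = φ(11·31) = (11−1)·(31−1) = 10·30 = 300 = 2^2 · 3 · 5^2.
Divisors of 300: 1, 2, 3, 4, 5, 6, 10, 12, 15, 20, 25, 30, 50, 60, 75, 100, 150, 300.
Check 302^d mod 341 for each divisor in increasing order:
302^1 ≡ 302 (mod 341)
302^2 ≡ 157 (mod 341)
302^3 ≡ 15 (mod 341)
302^4 ≡ 97 (mod 341)
302^5 ≡ 309 (mod 341)
302^6 ≡ 225 (mod 341)
302^10 ≡ 1 (mod 341) ✓
Thus |⟨302⟩| = ord(302) = 10.
The index is φ(341) / ord(302) = 300 / 10 = 30.

30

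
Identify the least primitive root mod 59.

φ(59) = 59 − 1 = 58 = 2 · 29.
Test candidates g = 2, 3, … against the prime factors q ∈ {2, 29} of φ(59): g is a generator iff g^(58/q) ≢ 1 for every such q.
g = 2: 2^29 ≡ 58; 2^2 ≡ 4 — none is 1, so 2 is a primitive root.
Hence the least primitive root of 59 is 2.

2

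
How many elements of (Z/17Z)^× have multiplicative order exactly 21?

φ(17) = 17 − 1 = 16 = 2^4.
In a cyclic group of order 16, there are φ(d) elements of order d for each divisor d of 16, and zero for non-divisors.
21 does not divide 16, so no element of (Z/17Z)^× has order 21.

0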